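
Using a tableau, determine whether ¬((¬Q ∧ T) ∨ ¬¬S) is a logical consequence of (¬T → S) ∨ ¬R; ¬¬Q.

No

Initial set: {T ((¬T → S) ∨ ¬R); T ¬¬Q; F ¬((¬Q ∧ T) ∨ ¬¬S)}.
T ¬¬Q: drop double negation, giving T Q.
T ((¬T → S) ∨ ¬R): β-rule — branch into T (¬T → S)  //  T ¬R.
  branch 1 (add T (¬T → S)):
    F ¬((¬Q ∧ T) ∨ ¬¬S): β-rule — branch into T (¬Q ∧ T)  //  T ¬¬S.
      branch 1.1 (add T (¬Q ∧ T)):
        T (¬Q ∧ T): α-rule — add T ¬Q, T T.
        × closes — contains both Q and ¬Q.
      branch 1.2 (add T ¬¬S):
        T ¬¬S: drop double negation, giving T S.
        T (¬T → S): β-rule — branch into F ¬T  //  T S.
          branch 1.2.1 (add F ¬T):
            ○ open, literals {Q=T, S=T, T=T}.
          branch 1.2.2 (add T S):
            ○ open, literals {Q=T, S=T}.
  branch 2 (add T ¬R):
    F ¬((¬Q ∧ T) ∨ ¬¬S): β-rule — branch into T (¬Q ∧ T)  //  T ¬¬S.
      branch 2.1 (add T (¬Q ∧ T)):
        T (¬Q ∧ T): α-rule — add T ¬Q, T T.
        × closes — contains both Q and ¬Q.
      branch 2.2 (add T ¬¬S):
        T ¬¬S: drop double negation, giving T S.
        ○ open, literals {Q=T, R=F, S=T}.
2 branches closed, 3 open.
An open branch gives a countermodel: Q=T, S=T, T=T (unmentioned atoms arbitrary); the premises hold there but the conclusion fails.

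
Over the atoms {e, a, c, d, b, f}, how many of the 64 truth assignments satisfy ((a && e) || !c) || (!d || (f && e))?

54

Initial set: {(((a && e) || !c) || (!d || (f && e)))}.
(((a && e) || !c) || (!d || (f && e))): β-rule — branch into ((a && e) || !c)  //  (!d || (f && e)).
  branch 1 (add ((a && e) || !c)):
    ((a && e) || !c): β-rule — branch into (a && e)  //  !c.
      branch 1.1 (add (a && e)):
        (a && e): α-rule — add a, e.
        ○ open, literals {a=true, e=true}.
      branch 1.2 (add !c):
        ○ open, literals {c=false}.
  branch 2 (add (!d || (f && e))):
    (!d || (f && e)): β-rule — branch into !d  //  (f && e).
      branch 2.1 (add !d):
        ○ open, literals {d=false}.
      branch 2.2 (add (f && e)):
        (f && e): α-rule — add f, e.
        ○ open, literals {e=true, f=true}.
0 branches closed, 4 open.
Each open branch fixes some atoms; the unmentioned ones are free. Counting distinct full assignments: branch {a=true, e=true} (c, d, b, f) contributes 16 new; branch {c=false} (e, a, d, b, f) contributes 24 new; branch {d=false} (e, a, c, b, f) contributes 12 new; branch {e=true, f=true} (a, c, d, b) contributes 2 new. Total: 54.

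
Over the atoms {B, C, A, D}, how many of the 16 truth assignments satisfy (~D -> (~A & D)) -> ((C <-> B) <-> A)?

Initial set: {((~D -> (~A & D)) -> ((C <-> B) <-> A))}.
((~D -> (~A & D)) -> ((C <-> B) <-> A)): β-rule — branch into ~(~D -> (~A & D))  //  ((C <-> B) <-> A).
  branch 1 (add ~(~D -> (~A & D))):
    ~(~D -> (~A & D)): α-rule — add ~D, ~(~A & D).
    ~(~A & D): β-rule — branch into ~~A  //  ~D.
      branch 1.1 (add ~~A):
        ○ open, literals {A=T, D=F}.
      branch 1.2 (add ~D):
        ○ open, literals {D=F}.
  branch 2 (add ((C <-> B) <-> A)):
    ((C <-> B) <-> A): β-rule — branch into (C <-> B), A  //  ~(C <-> B), ~A.
      branch 2.1 (add (C <-> B), A):
        (C <-> B): β-rule — branch into C, B  //  ~C, ~B.
          branch 2.1.1 (add C, B):
            ○ open, literals {A=T, B=T, C=T}.
          branch 2.1.2 (add ~C, ~B):
            ○ open, literals {A=T, B=F, C=F}.
      branch 2.2 (add ~(C <-> B), ~A):
        ~(C <-> B): β-rule — branch into C, ~B  //  ~C, B.
          branch 2.2.1 (add C, ~B):
            ○ open, literals {A=F, B=F, C=T}.
          branch 2.2.2 (add ~C, B):
            ○ open, literals {A=F, B=T, C=F}.
0 branches closed, 6 open.
Each open branch fixes some atoms; the unmentioned ones are free. Counting distinct full assignments: branch {A=T, D=F} (B, C) contributes 4 new; branch {D=F} (B, C, A) contributes 4 new; branch {A=T, B=T, C=T} (D) contributes 1 new; branch {A=T, B=F, C=F} (D) contributes 1 new; branch {A=F, B=F, C=T} (D) contributes 1 new; branch {A=F, B=T, C=F} (D) contributes 1 new. Total: 12.

12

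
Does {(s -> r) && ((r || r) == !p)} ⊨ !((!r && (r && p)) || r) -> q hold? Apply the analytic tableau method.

No

Initial set: {((s -> r) && ((r || r) == !p)); !(!((!r && (r && p)) || r) -> q)}.
((s -> r) && ((r || r) == !p)): α-rule — add (s -> r), ((r || r) == !p).
!(!((!r && (r && p)) || r) -> q): α-rule — add !((!r && (r && p)) || r), !q.
!((!r && (r && p)) || r): α-rule — add !(!r && (r && p)), !r.
(s -> r): β-rule — branch into !s  //  r.
  branch 1 (add !s):
    ((r || r) == !p): β-rule — branch into (r || r), !p  //  !(r || r), !!p.
      branch 1.1 (add (r || r), !p):
        !(!r && (r && p)): β-rule — branch into !!r  //  !(r && p).
          branch 1.1.1 (add !!r):
            × closes — contains both r and !r.
          branch 1.1.2 (add !(r && p)):
            (r || r): β-rule — branch into r  //  r.
              branch 1.1.2.1 (add r):
                × closes — contains both r and !r.
              branch 1.1.2.2 (add r):
                × closes — contains both r and !r.
      branch 1.2 (add !(r || r), !!p):
        !(r || r): α-rule — add !r, !r.
        !(!r && (r && p)): β-rule — branch into !!r  //  !(r && p).
          branch 1.2.1 (add !!r):
            × closes — contains both r and !r.
          branch 1.2.2 (add !(r && p)):
            !(r && p): β-rule — branch into !r  //  !p.
              branch 1.2.2.1 (add !r):
                ○ open, literals {p=1, q=0, r=0, s=0}.
              branch 1.2.2.2 (add !p):
                × closes — contains both p and !p.
  branch 2 (add r):
    × closes — contains both r and !r.
6 branches closed, 1 open.
An open branch gives a countermodel: p=1, q=0, r=0, s=0 (unmentioned atoms arbitrary); the premises hold there but the conclusion fails.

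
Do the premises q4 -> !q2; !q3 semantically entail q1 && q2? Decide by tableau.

No

Initial set: {(q4 -> !q2); !q3; !(q1 && q2)}.
(q4 -> !q2): β-rule — branch into !q4  //  !q2.
  branch 1 (add !q4):
    !(q1 && q2): β-rule — branch into !q1  //  !q2.
      branch 1.1 (add !q1):
        ○ open, literals {q1=F, q3=F, q4=F}.
      branch 1.2 (add !q2):
        ○ open, literals {q2=F, q3=F, q4=F}.
  branch 2 (add !q2):
    !(q1 && q2): β-rule — branch into !q1  //  !q2.
      branch 2.1 (add !q1):
        ○ open, literals {q1=F, q2=F, q3=F}.
      branch 2.2 (add !q2):
        ○ open, literals {q2=F, q3=F}.
0 branches closed, 4 open.
An open branch gives a countermodel: q1=F, q3=F, q4=F (unmentioned atoms arbitrary); the premises hold there but the conclusion fails.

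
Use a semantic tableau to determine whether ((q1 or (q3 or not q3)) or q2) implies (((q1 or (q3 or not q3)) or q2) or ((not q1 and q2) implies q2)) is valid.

Valid

Assume the negation and expand:
Initial set: {not (((q1 or (q3 or not q3)) or q2) implies (((q1 or (q3 or not q3)) or q2) or ((not q1 and q2) implies q2)))}.
not (((q1 or (q3 or not q3)) or q2) implies (((q1 or (q3 or not q3)) or q2) or ((not q1 and q2) implies q2))): α-rule — add ((q1 or (q3 or not q3)) or q2), not (((q1 or (q3 or not q3)) or q2) or ((not q1 and q2) implies q2)).
not (((q1 or (q3 or not q3)) or q2) or ((not q1 and q2) implies q2)): α-rule — add not ((q1 or (q3 or not q3)) or q2), not ((not q1 and q2) implies q2).
not ((q1 or (q3 or not q3)) or q2): α-rule — add not (q1 or (q3 or not q3)), not q2.
not ((not q1 and q2) implies q2): α-rule — add (not q1 and q2), not q2.
not (q1 or (q3 or not q3)): α-rule — add not q1, not (q3 or not q3).
(not q1 and q2): α-rule — add not q1, q2.
× closes — contains both q2 and not q2.
All 1 branch closes.
Every branch closed, so the negation is unsatisfiable and the formula is valid.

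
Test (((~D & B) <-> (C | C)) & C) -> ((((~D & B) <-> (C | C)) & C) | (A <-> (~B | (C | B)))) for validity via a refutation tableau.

Valid

Assume the negation and expand:
Initial set: {~((((~D & B) <-> (C | C)) & C) -> ((((~D & B) <-> (C | C)) & C) | (A <-> (~B | (C | B)))))}.
~((((~D & B) <-> (C | C)) & C) -> ((((~D & B) <-> (C | C)) & C) | (A <-> (~B | (C | B))))): α-rule — add (((~D & B) <-> (C | C)) & C), ~((((~D & B) <-> (C | C)) & C) | (A <-> (~B | (C | B)))).
(((~D & B) <-> (C | C)) & C): α-rule — add ((~D & B) <-> (C | C)), C.
~((((~D & B) <-> (C | C)) & C) | (A <-> (~B | (C | B)))): α-rule — add ~(((~D & B) <-> (C | C)) & C), ~(A <-> (~B | (C | B))).
((~D & B) <-> (C | C)): β-rule — branch into (~D & B), (C | C)  //  ~(~D & B), ~(C | C).
  branch 1 (add (~D & B), (C | C)):
    (~D & B): α-rule — add ~D, B.
    ~(((~D & B) <-> (C | C)) & C): β-rule — branch into ~((~D & B) <-> (C | C))  //  ~C.
      branch 1.1 (add ~((~D & B) <-> (C | C))):
        ~(A <-> (~B | (C | B))): β-rule — branch into A, ~(~B | (C | B))  //  ~A, (~B | (C | B)).
          branch 1.1.1 (add A, ~(~B | (C | B))):
            ~(~B | (C | B)): α-rule — add ~~B, ~(C | B).
            ~(C | B): α-rule — add ~C, ~B.
            × closes — contains both C and ~C.
          branch 1.1.2 (add ~A, (~B | (C | B))):
            (C | C): β-rule — branch into C  //  C.
              branch 1.1.2.1 (add C):
                ~((~D & B) <-> (C | C)): β-rule — branch into (~D & B), ~(C | C)  //  ~(~D & B), (C | C).
                  branch 1.1.2.1.1 (add (~D & B), ~(C | C)):
                    (~D & B): α-rule — add ~D, B.
                    ~(C | C): α-rule — add ~C, ~C.
                    × closes — contains both C and ~C.
                  branch 1.1.2.1.2 (add ~(~D & B), (C | C)):
                    (~B | (C | B)): β-rule — branch into ~B  //  (C | B).
                      branch 1.1.2.1.2.1 (add ~B):
                        × closes — contains both B and ~B.
                      branch 1.1.2.1.2.2 (add (C | B)):
                        ~(~D & B): β-rule — branch into ~~D  //  ~B.
                          branch 1.1.2.1.2.2.1 (add ~~D):
                            × closes — contains both D and ~D.
                          branch 1.1.2.1.2.2.2 (add ~B):
                            × closes — contains both B and ~B.
              branch 1.1.2.2 (add C):
                ~((~D & B) <-> (C | C)): β-rule — branch into (~D & B), ~(C | C)  //  ~(~D & B), (C | C).
                  branch 1.1.2.2.1 (add (~D & B), ~(C | C)):
                    (~D & B): α-rule — add ~D, B.
                    ~(C | C): α-rule — add ~C, ~C.
                    × closes — contains both C and ~C.
                  branch 1.1.2.2.2 (add ~(~D & B), (C | C)):
                    (~B | (C | B)): β-rule — branch into ~B  //  (C | B).
                      branch 1.1.2.2.2.1 (add ~B):
                        × closes — contains both B and ~B.
                      branch 1.1.2.2.2.2 (add (C | B)):
                        ~(~D & B): β-rule — branch into ~~D  //  ~B.
                          branch 1.1.2.2.2.2.1 (add ~~D):
                            × closes — contains both D and ~D.
                          branch 1.1.2.2.2.2.2 (add ~B):
                            × closes — contains both B and ~B.
      branch 1.2 (add ~C):
        × closes — contains both C and ~C.
  branch 2 (add ~(~D & B), ~(C | C)):
    ~(C | C): α-rule — add ~C, ~C.
    × closes — contains both C and ~C.
All 11 branches close.
Every branch closed, so the negation is unsatisfiable and the formula is valid.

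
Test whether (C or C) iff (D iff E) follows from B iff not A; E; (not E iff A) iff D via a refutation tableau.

No

Initial set: {(B iff not A); E; ((not E iff A) iff D); not ((C or C) iff (D iff E))}.
(B iff not A): β-rule — branch into B, not A  //  not B, not not A.
  branch 1 (add B, not A):
    ((not E iff A) iff D): β-rule — branch into (not E iff A), D  //  not (not E iff A), not D.
      branch 1.1 (add (not E iff A), D):
        not ((C or C) iff (D iff E)): β-rule — branch into (C or C), not (D iff E)  //  not (C or C), (D iff E).
          branch 1.1.1 (add (C or C), not (D iff E)):
            (not E iff A): β-rule — branch into not E, A  //  not not E, not A.
              branch 1.1.1.1 (add not E, A):
                × closes — contains both E and not E.
              branch 1.1.1.2 (add not not E, not A):
                (C or C): β-rule — branch into C  //  C.
                  branch 1.1.1.2.1 (add C):
                    not (D iff E): β-rule — branch into D, not E  //  not D, E.
                      branch 1.1.1.2.1.1 (add D, not E):
                        × closes — contains both E and not E.
                      branch 1.1.1.2.1.2 (add not D, E):
                        × closes — contains both D and not D.
                  branch 1.1.1.2.2 (add C):
                    not (D iff E): β-rule — branch into D, not E  //  not D, E.
                      branch 1.1.1.2.2.1 (add D, not E):
                        × closes — contains both E and not E.
                      branch 1.1.1.2.2.2 (add not D, E):
                        × closes — contains both D and not D.
          branch 1.1.2 (add not (C or C), (D iff E)):
            not (C or C): α-rule — add not C, not C.
            (not E iff A): β-rule — branch into not E, A  //  not not E, not A.
              branch 1.1.2.1 (add not E, A):
                × closes — contains both E and not E.
              branch 1.1.2.2 (add not not E, not A):
                (D iff E): β-rule — branch into D, E  //  not D, not E.
                  branch 1.1.2.2.1 (add D, E):
                    ○ open, literals {A=F, B=T, C=F, D=T, E=T}.
                  branch 1.1.2.2.2 (add not D, not E):
                    × closes — contains both D and not D.
      branch 1.2 (add not (not E iff A), not D):
        not ((C or C) iff (D iff E)): β-rule — branch into (C or C), not (D iff E)  //  not (C or C), (D iff E).
          branch 1.2.1 (add (C or C), not (D iff E)):
            not (not E iff A): β-rule — branch into not E, not A  //  not not E, A.
              branch 1.2.1.1 (add not E, not A):
                × closes — contains both E and not E.
              branch 1.2.1.2 (add not not E, A):
                × closes — contains both A and not A.
          branch 1.2.2 (add not (C or C), (D iff E)):
            not (C or C): α-rule — add not C, not C.
            not (not E iff A): β-rule — branch into not E, not A  //  not not E, A.
              branch 1.2.2.1 (add not E, not A):
                × closes — contains both E and not E.
              branch 1.2.2.2 (add not not E, A):
                × closes — contains both A and not A.
  branch 2 (add not B, not not A):
    ((not E iff A) iff D): β-rule — branch into (not E iff A), D  //  not (not E iff A), not D.
      branch 2.1 (add (not E iff A), D):
        not ((C or C) iff (D iff E)): β-rule — branch into (C or C), not (D iff E)  //  not (C or C), (D iff E).
          branch 2.1.1 (add (C or C), not (D iff E)):
            (not E iff A): β-rule — branch into not E, A  //  not not E, not A.
              branch 2.1.1.1 (add not E, A):
                × closes — contains both E and not E.
              branch 2.1.1.2 (add not not E, not A):
                × closes — contains both A and not A.
          branch 2.1.2 (add not (C or C), (D iff E)):
            not (C or C): α-rule — add not C, not C.
            (not E iff A): β-rule — branch into not E, A  //  not not E, not A.
              branch 2.1.2.1 (add not E, A):
                × closes — contains both E and not E.
              branch 2.1.2.2 (add not not E, not A):
                × closes — contains both A and not A.
      branch 2.2 (add not (not E iff A), not D):
        not ((C or C) iff (D iff E)): β-rule — branch into (C or C), not (D iff E)  //  not (C or C), (D iff E).
          branch 2.2.1 (add (C or C), not (D iff E)):
            not (not E iff A): β-rule — branch into not E, not A  //  not not E, A.
              branch 2.2.1.1 (add not E, not A):
                × closes — contains both E and not E.
              branch 2.2.1.2 (add not not E, A):
                (C or C): β-rule — branch into C  //  C.
                  branch 2.2.1.2.1 (add C):
                    not (D iff E): β-rule — branch into D, not E  //  not D, E.
                      branch 2.2.1.2.1.1 (add D, not E):
                        × closes — contains both D and not D.
                      branch 2.2.1.2.1.2 (add not D, E):
                        ○ open, literals {A=T, B=F, C=T, D=F, E=T}.
                  branch 2.2.1.2.2 (add C):
                    not (D iff E): β-rule — branch into D, not E  //  not D, E.
                      branch 2.2.1.2.2.1 (add D, not E):
                        × closes — contains both D and not D.
                      branch 2.2.1.2.2.2 (add not D, E):
                        ○ open, literals {A=T, B=F, C=T, D=F, E=T}.
          branch 2.2.2 (add not (C or C), (D iff E)):
            not (C or C): α-rule — add not C, not C.
            not (not E iff A): β-rule — branch into not E, not A  //  not not E, A.
              branch 2.2.2.1 (add not E, not A):
                × closes — contains both E and not E.
              branch 2.2.2.2 (add not not E, A):
                (D iff E): β-rule — branch into D, E  //  not D, not E.
                  branch 2.2.2.2.1 (add D, E):
                    × closes — contains both D and not D.
                  branch 2.2.2.2.2 (add not D, not E):
                    × closes — contains both E and not E.
21 branches closed, 3 open.
An open branch gives a countermodel: A=F, B=T, C=F, D=T, E=T (unmentioned atoms arbitrary); the premises hold there but the conclusion fails.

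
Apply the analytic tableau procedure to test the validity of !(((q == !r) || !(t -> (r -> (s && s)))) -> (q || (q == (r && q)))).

Assume the negation and expand:
Initial set: {!!(((q == !r) || !(t -> (r -> (s && s)))) -> (q || (q == (r && q))))}.
!!(((q == !r) || !(t -> (r -> (s && s)))) -> (q || (q == (r && q)))): β-rule — branch into !((q == !r) || !(t -> (r -> (s && s))))  //  (q || (q == (r && q))).
  branch 1 (add !((q == !r) || !(t -> (r -> (s && s))))):
    !((q == !r) || !(t -> (r -> (s && s)))): α-rule — add !(q == !r), !!(t -> (r -> (s && s))).
    !(q == !r): β-rule — branch into q, !!r  //  !q, !r.
      branch 1.1 (add q, !!r):
        !!(t -> (r -> (s && s))): β-rule — branch into !t  //  (r -> (s && s)).
          branch 1.1.1 (add !t):
            ○ open, literals {q=true, r=true, t=false}.
          branch 1.1.2 (add (r -> (s && s))):
            (r -> (s && s)): β-rule — branch into !r  //  (s && s).
              branch 1.1.2.1 (add !r):
                × closes — contains both r and !r.
              branch 1.1.2.2 (add (s && s)):
                (s && s): α-rule — add s, s.
                ○ open, literals {q=true, r=true, s=true}.
      branch 1.2 (add !q, !r):
        !!(t -> (r -> (s && s))): β-rule — branch into !t  //  (r -> (s && s)).
          branch 1.2.1 (add !t):
            ○ open, literals {q=false, r=false, t=false}.
          branch 1.2.2 (add (r -> (s && s))):
            (r -> (s && s)): β-rule — branch into !r  //  (s && s).
              branch 1.2.2.1 (add !r):
                ○ open, literals {q=false, r=false}.
              branch 1.2.2.2 (add (s && s)):
                (s && s): α-rule — add s, s.
                ○ open, literals {q=false, r=false, s=true}.
  branch 2 (add (q || (q == (r && q)))):
    (q || (q == (r && q))): β-rule — branch into q  //  (q == (r && q)).
      branch 2.1 (add q):
        ○ open, literals {q=true}.
      branch 2.2 (add (q == (r && q))):
        (q == (r && q)): β-rule — branch into q, (r && q)  //  !q, !(r && q).
          branch 2.2.1 (add q, (r && q)):
            (r && q): α-rule — add r, q.
            ○ open, literals {q=true, r=true}.
          branch 2.2.2 (add !q, !(r && q)):
            !(r && q): β-rule — branch into !r  //  !q.
              branch 2.2.2.1 (add !r):
                ○ open, literals {q=false, r=false}.
              branch 2.2.2.2 (add !q):
                ○ open, literals {q=false}.
1 branch closed, 9 open.
An open branch gives a countermodel: q=true, r=true, t=false (unmentioned atoms arbitrary); under it the original formula is false.

Not valid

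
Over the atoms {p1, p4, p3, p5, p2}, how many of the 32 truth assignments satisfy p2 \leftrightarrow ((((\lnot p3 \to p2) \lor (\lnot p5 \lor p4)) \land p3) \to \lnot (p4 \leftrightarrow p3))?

Initial set: {(p2 \leftrightarrow ((((\lnot p3 \to p2) \lor (\lnot p5 \lor p4)) \land p3) \to \lnot (p4 \leftrightarrow p3)))}.
(p2 \leftrightarrow ((((\lnot p3 \to p2) \lor (\lnot p5 \lor p4)) \land p3) \to \lnot (p4 \leftrightarrow p3))): β-rule — branch into p2, ((((\lnot p3 \to p2) \lor (\lnot p5 \lor p4)) \land p3) \to \lnot (p4 \leftrightarrow p3))  //  \lnot p2, \lnot ((((\lnot p3 \to p2) \lor (\lnot p5 \lor p4)) \land p3) \to \lnot (p4 \leftrightarrow p3)).
  branch 1 (add p2, ((((\lnot p3 \to p2) \lor (\lnot p5 \lor p4)) \land p3) \to \lnot (p4 \leftrightarrow p3))):
    ((((\lnot p3 \to p2) \lor (\lnot p5 \lor p4)) \land p3) \to \lnot (p4 \leftrightarrow p3)): β-rule — branch into \lnot (((\lnot p3 \to p2) \lor (\lnot p5 \lor p4)) \land p3)  //  \lnot (p4 \leftrightarrow p3).
      branch 1.1 (add \lnot (((\lnot p3 \to p2) \lor (\lnot p5 \lor p4)) \land p3)):
        \lnot (((\lnot p3 \to p2) \lor (\lnot p5 \lor p4)) \land p3): β-rule — branch into \lnot ((\lnot p3 \to p2) \lor (\lnot p5 \lor p4))  //  \lnot p3.
          branch 1.1.1 (add \lnot ((\lnot p3 \to p2) \lor (\lnot p5 \lor p4))):
            \lnot ((\lnot p3 \to p2) \lor (\lnot p5 \lor p4)): α-rule — add \lnot (\lnot p3 \to p2), \lnot (\lnot p5 \lor p4).
            \lnot (\lnot p3 \to p2): α-rule — add \lnot p3, \lnot p2.
            × closes — contains both p2 and \lnot p2.
          branch 1.1.2 (add \lnot p3):
            ○ open, literals {p2=1, p3=0}.
      branch 1.2 (add \lnot (p4 \leftrightarrow p3)):
        \lnot (p4 \leftrightarrow p3): β-rule — branch into p4, \lnot p3  //  \lnot p4, p3.
          branch 1.2.1 (add p4, \lnot p3):
            ○ open, literals {p2=1, p3=0, p4=1}.
          branch 1.2.2 (add \lnot p4, p3):
            ○ open, literals {p2=1, p3=1, p4=0}.
  branch 2 (add \lnot p2, \lnot ((((\lnot p3 \to p2) \lor (\lnot p5 \lor p4)) \land p3) \to \lnot (p4 \leftrightarrow p3))):
    \lnot ((((\lnot p3 \to p2) \lor (\lnot p5 \lor p4)) \land p3) \to \lnot (p4 \leftrightarrow p3)): α-rule — add (((\lnot p3 \to p2) \lor (\lnot p5 \lor p4)) \land p3), \lnot \lnot (p4 \leftrightarrow p3).
    (((\lnot p3 \to p2) \lor (\lnot p5 \lor p4)) \land p3): α-rule — add ((\lnot p3 \to p2) \lor (\lnot p5 \lor p4)), p3.
    \lnot \lnot (p4 \leftrightarrow p3): β-rule — branch into p4, p3  //  \lnot p4, \lnot p3.
      branch 2.1 (add p4, p3):
        ((\lnot p3 \to p2) \lor (\lnot p5 \lor p4)): β-rule — branch into (\lnot p3 \to p2)  //  (\lnot p5 \lor p4).
          branch 2.1.1 (add (\lnot p3 \to p2)):
            (\lnot p3 \to p2): β-rule — branch into \lnot \lnot p3  //  p2.
              branch 2.1.1.1 (add \lnot \lnot p3):
                ○ open, literals {p2=0, p3=1, p4=1}.
              branch 2.1.1.2 (add p2):
                × closes — contains both p2 and \lnot p2.
          branch 2.1.2 (add (\lnot p5 \lor p4)):
            (\lnot p5 \lor p4): β-rule — branch into \lnot p5  //  p4.
              branch 2.1.2.1 (add \lnot p5):
                ○ open, literals {p2=0, p3=1, p4=1, p5=0}.
              branch 2.1.2.2 (add p4):
                ○ open, literals {p2=0, p3=1, p4=1}.
      branch 2.2 (add \lnot p4, \lnot p3):
        × closes — contains both p3 and \lnot p3.
3 branches closed, 6 open.
Each open branch fixes some atoms; the unmentioned ones are free. Counting distinct full assignments: branch {p2=1, p3=0} (p1, p4, p5) contributes 8 new; branch {p2=1, p3=0, p4=1} (p1, p5) contributes 0 new; branch {p2=1, p3=1, p4=0} (p1, p5) contributes 4 new; branch {p2=0, p3=1, p4=1} (p1, p5) contributes 4 new; branch {p2=0, p3=1, p4=1, p5=0} (p1) contributes 0 new; branch {p2=0, p3=1, p4=1} (p1, p5) contributes 0 new. Total: 16.

16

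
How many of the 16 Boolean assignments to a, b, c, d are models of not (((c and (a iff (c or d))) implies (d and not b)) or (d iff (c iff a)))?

2

Initial set: {T not (((c and (a iff (c or d))) implies (d and not b)) or (d iff (c iff a)))}.
T not (((c and (a iff (c or d))) implies (d and not b)) or (d iff (c iff a))): α-rule — add F ((c and (a iff (c or d))) implies (d and not b)), F (d iff (c iff a)).
F ((c and (a iff (c or d))) implies (d and not b)): α-rule — add T (c and (a iff (c or d))), F (d and not b).
T (c and (a iff (c or d))): α-rule — add T c, T (a iff (c or d)).
F (d iff (c iff a)): β-rule — branch into T d, F (c iff a)  //  F d, T (c iff a).
  branch 1 (add T d, F (c iff a)):
    F (d and not b): β-rule — branch into F d  //  F not b.
      branch 1.1 (add F d):
        × closes — contains both d and not d.
      branch 1.2 (add F not b):
        T (a iff (c or d)): β-rule — branch into T a, T (c or d)  //  F a, F (c or d).
          branch 1.2.1 (add T a, T (c or d)):
            F (c iff a): β-rule — branch into T c, F a  //  F c, T a.
              branch 1.2.1.1 (add T c, F a):
                × closes — contains both a and not a.
              branch 1.2.1.2 (add F c, T a):
                × closes — contains both c and not c.
          branch 1.2.2 (add F a, F (c or d)):
            F (c or d): α-rule — add F c, F d.
            × closes — contains both c and not c.
  branch 2 (add F d, T (c iff a)):
    F (d and not b): β-rule — branch into F d  //  F not b.
      branch 2.1 (add F d):
        T (a iff (c or d)): β-rule — branch into T a, T (c or d)  //  F a, F (c or d).
          branch 2.1.1 (add T a, T (c or d)):
            T (c iff a): β-rule — branch into T c, T a  //  F c, F a.
              branch 2.1.1.1 (add T c, T a):
                T (c or d): β-rule — branch into T c  //  T d.
                  branch 2.1.1.1.1 (add T c):
                    ○ open, literals {a=1, c=1, d=0}.
                  branch 2.1.1.1.2 (add T d):
                    × closes — contains both d and not d.
              branch 2.1.1.2 (add F c, F a):
                × closes — contains both c and not c.
          branch 2.1.2 (add F a, F (c or d)):
            F (c or d): α-rule — add F c, F d.
            × closes — contains both c and not c.
      branch 2.2 (add F not b):
        T (a iff (c or d)): β-rule — branch into T a, T (c or d)  //  F a, F (c or d).
          branch 2.2.1 (add T a, T (c or d)):
            T (c iff a): β-rule — branch into T c, T a  //  F c, F a.
              branch 2.2.1.1 (add T c, T a):
                T (c or d): β-rule — branch into T c  //  T d.
                  branch 2.2.1.1.1 (add T c):
                    ○ open, literals {a=1, b=1, c=1, d=0}.
                  branch 2.2.1.1.2 (add T d):
                    × closes — contains both d and not d.
              branch 2.2.1.2 (add F c, F a):
                × closes — contains both c and not c.
          branch 2.2.2 (add F a, F (c or d)):
            F (c or d): α-rule — add F c, F d.
            × closes — contains both c and not c.
10 branches closed, 2 open.
Each open branch fixes some atoms; the unmentioned ones are free. Counting distinct full assignments: branch {a=1, c=1, d=0} (b) contributes 2 new; branch {a=1, b=1, c=1, d=0} (none free) contributes 0 new. Total: 2.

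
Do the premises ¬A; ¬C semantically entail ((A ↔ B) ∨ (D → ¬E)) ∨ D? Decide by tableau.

Yes

Initial set: {¬A; ¬C; ¬(((A ↔ B) ∨ (D → ¬E)) ∨ D)}.
¬(((A ↔ B) ∨ (D → ¬E)) ∨ D): α-rule — add ¬((A ↔ B) ∨ (D → ¬E)), ¬D.
¬((A ↔ B) ∨ (D → ¬E)): α-rule — add ¬(A ↔ B), ¬(D → ¬E).
¬(D → ¬E): α-rule — add D, ¬¬E.
× closes — contains both D and ¬D.
All 1 branch closes.
Every branch closed, so the premises entail the conclusion.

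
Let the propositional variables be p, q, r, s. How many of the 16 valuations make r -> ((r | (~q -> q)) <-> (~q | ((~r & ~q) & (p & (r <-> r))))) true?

Initial set: {(r -> ((r | (~q -> q)) <-> (~q | ((~r & ~q) & (p & (r <-> r))))))}.
(r -> ((r | (~q -> q)) <-> (~q | ((~r & ~q) & (p & (r <-> r)))))): β-rule — branch into ~r  //  ((r | (~q -> q)) <-> (~q | ((~r & ~q) & (p & (r <-> r))))).
  branch 1 (add ~r):
    ○ open, literals {r=F}.
  branch 2 (add ((r | (~q -> q)) <-> (~q | ((~r & ~q) & (p & (r <-> r)))))):
    ((r | (~q -> q)) <-> (~q | ((~r & ~q) & (p & (r <-> r))))): β-rule — branch into (r | (~q -> q)), (~q | ((~r & ~q) & (p & (r <-> r))))  //  ~(r | (~q -> q)), ~(~q | ((~r & ~q) & (p & (r <-> r)))).
      branch 2.1 (add (r | (~q -> q)), (~q | ((~r & ~q) & (p & (r <-> r))))):
        (r | (~q -> q)): β-rule — branch into r  //  (~q -> q).
          branch 2.1.1 (add r):
            (~q | ((~r & ~q) & (p & (r <-> r)))): β-rule — branch into ~q  //  ((~r & ~q) & (p & (r <-> r))).
              branch 2.1.1.1 (add ~q):
                ○ open, literals {q=F, r=T}.
              branch 2.1.1.2 (add ((~r & ~q) & (p & (r <-> r)))):
                ((~r & ~q) & (p & (r <-> r))): α-rule — add (~r & ~q), (p & (r <-> r)).
                (~r & ~q): α-rule — add ~r, ~q.
                × closes — contains both r and ~r.
          branch 2.1.2 (add (~q -> q)):
            (~q | ((~r & ~q) & (p & (r <-> r)))): β-rule — branch into ~q  //  ((~r & ~q) & (p & (r <-> r))).
              branch 2.1.2.1 (add ~q):
                (~q -> q): β-rule — branch into ~~q  //  q.
                  branch 2.1.2.1.1 (add ~~q):
                    × closes — contains both q and ~q.
                  branch 2.1.2.1.2 (add q):
                    × closes — contains both q and ~q.
              branch 2.1.2.2 (add ((~r & ~q) & (p & (r <-> r)))):
                ((~r & ~q) & (p & (r <-> r))): α-rule — add (~r & ~q), (p & (r <-> r)).
                (~r & ~q): α-rule — add ~r, ~q.
                (p & (r <-> r)): α-rule — add p, (r <-> r).
                (~q -> q): β-rule — branch into ~~q  //  q.
                  branch 2.1.2.2.1 (add ~~q):
                    × closes — contains both q and ~q.
                  branch 2.1.2.2.2 (add q):
                    × closes — contains both q and ~q.
      branch 2.2 (add ~(r | (~q -> q)), ~(~q | ((~r & ~q) & (p & (r <-> r))))):
        ~(r | (~q -> q)): α-rule — add ~r, ~(~q -> q).
        ~(~q | ((~r & ~q) & (p & (r <-> r)))): α-rule — add ~~q, ~((~r & ~q) & (p & (r <-> r))).
        ~(~q -> q): α-rule — add ~q, ~q.
        × closes — contains both q and ~q.
6 branches closed, 2 open.
Each open branch fixes some atoms; the unmentioned ones are free. Counting distinct full assignments: branch {r=F} (p, q, s) contributes 8 new; branch {q=F, r=T} (p, s) contributes 4 new. Total: 12.

12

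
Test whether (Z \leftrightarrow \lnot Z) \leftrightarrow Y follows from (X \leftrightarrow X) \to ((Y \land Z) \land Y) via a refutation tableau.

Initial set: {((X \leftrightarrow X) \to ((Y \land Z) \land Y)); \lnot ((Z \leftrightarrow \lnot Z) \leftrightarrow Y)}.
((X \leftrightarrow X) \to ((Y \land Z) \land Y)): β-rule — branch into \lnot (X \leftrightarrow X)  //  ((Y \land Z) \land Y).
  branch 1 (add \lnot (X \leftrightarrow X)):
    \lnot ((Z \leftrightarrow \lnot Z) \leftrightarrow Y): β-rule — branch into (Z \leftrightarrow \lnot Z), \lnot Y  //  \lnot (Z \leftrightarrow \lnot Z), Y.
      branch 1.1 (add (Z \leftrightarrow \lnot Z), \lnot Y):
        \lnot (X \leftrightarrow X): β-rule — branch into X, \lnot X  //  \lnot X, X.
          branch 1.1.1 (add X, \lnot X):
            × closes — contains both X and \lnot X.
          branch 1.1.2 (add \lnot X, X):
            × closes — contains both X and \lnot X.
      branch 1.2 (add \lnot (Z \leftrightarrow \lnot Z), Y):
        \lnot (X \leftrightarrow X): β-rule — branch into X, \lnot X  //  \lnot X, X.
          branch 1.2.1 (add X, \lnot X):
            × closes — contains both X and \lnot X.
          branch 1.2.2 (add \lnot X, X):
            × closes — contains both X and \lnot X.
  branch 2 (add ((Y \land Z) \land Y)):
    ((Y \land Z) \land Y): α-rule — add (Y \land Z), Y.
    (Y \land Z): α-rule — add Y, Z.
    \lnot ((Z \leftrightarrow \lnot Z) \leftrightarrow Y): β-rule — branch into (Z \leftrightarrow \lnot Z), \lnot Y  //  \lnot (Z \leftrightarrow \lnot Z), Y.
      branch 2.1 (add (Z \leftrightarrow \lnot Z), \lnot Y):
        × closes — contains both Y and \lnot Y.
      branch 2.2 (add \lnot (Z \leftrightarrow \lnot Z), Y):
        \lnot (Z \leftrightarrow \lnot Z): β-rule — branch into Z, \lnot \lnot Z  //  \lnot Z, \lnot Z.
          branch 2.2.1 (add Z, \lnot \lnot Z):
            ○ open, literals {Y=T, Z=T}.
          branch 2.2.2 (add \lnot Z, \lnot Z):
            × closes — contains both Z and \lnot Z.
6 branches closed, 1 open.
An open branch gives a countermodel: Y=T, Z=T (unmentioned atoms arbitrary); the premises hold there but the conclusion fails.

No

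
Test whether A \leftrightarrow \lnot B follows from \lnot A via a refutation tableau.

No

Initial set: {\lnot A; \lnot (A \leftrightarrow \lnot B)}.
\lnot (A \leftrightarrow \lnot B): β-rule — branch into A, \lnot \lnot B  //  \lnot A, \lnot B.
  branch 1 (add A, \lnot \lnot B):
    × closes — contains both A and \lnot A.
  branch 2 (add \lnot A, \lnot B):
    ○ open, literals {A=0, B=0}.
1 branch closed, 1 open.
An open branch gives a countermodel: A=0, B=0 (unmentioned atoms arbitrary); the premises hold there but the conclusion fails.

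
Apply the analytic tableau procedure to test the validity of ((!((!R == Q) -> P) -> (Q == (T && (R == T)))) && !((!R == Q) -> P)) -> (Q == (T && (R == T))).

Valid

Assume the negation and expand:
Initial set: {!(((!((!R == Q) -> P) -> (Q == (T && (R == T)))) && !((!R == Q) -> P)) -> (Q == (T && (R == T))))}.
!(((!((!R == Q) -> P) -> (Q == (T && (R == T)))) && !((!R == Q) -> P)) -> (Q == (T && (R == T)))): α-rule — add ((!((!R == Q) -> P) -> (Q == (T && (R == T)))) && !((!R == Q) -> P)), !(Q == (T && (R == T))).
((!((!R == Q) -> P) -> (Q == (T && (R == T)))) && !((!R == Q) -> P)): α-rule — add (!((!R == Q) -> P) -> (Q == (T && (R == T)))), !((!R == Q) -> P).
!((!R == Q) -> P): α-rule — add (!R == Q), !P.
!(Q == (T && (R == T))): β-rule — branch into Q, !(T && (R == T))  //  !Q, (T && (R == T)).
  branch 1 (add Q, !(T && (R == T))):
    (!((!R == Q) -> P) -> (Q == (T && (R == T)))): β-rule — branch into !!((!R == Q) -> P)  //  (Q == (T && (R == T))).
      branch 1.1 (add !!((!R == Q) -> P)):
        (!R == Q): β-rule — branch into !R, Q  //  !!R, !Q.
          branch 1.1.1 (add !R, Q):
            !(T && (R == T)): β-rule — branch into !T  //  !(R == T).
              branch 1.1.1.1 (add !T):
                !!((!R == Q) -> P): β-rule — branch into !(!R == Q)  //  P.
                  branch 1.1.1.1.1 (add !(!R == Q)):
                    !(!R == Q): β-rule — branch into !R, !Q  //  !!R, Q.
                      branch 1.1.1.1.1.1 (add !R, !Q):
                        × closes — contains both Q and !Q.
                      branch 1.1.1.1.1.2 (add !!R, Q):
                        × closes — contains both R and !R.
                  branch 1.1.1.1.2 (add P):
                    × closes — contains both P and !P.
              branch 1.1.1.2 (add !(R == T)):
                !!((!R == Q) -> P): β-rule — branch into !(!R == Q)  //  P.
                  branch 1.1.1.2.1 (add !(!R == Q)):
                    !(R == T): β-rule — branch into R, !T  //  !R, T.
                      branch 1.1.1.2.1.1 (add R, !T):
                        × closes — contains both R and !R.
                      branch 1.1.1.2.1.2 (add !R, T):
                        !(!R == Q): β-rule — branch into !R, !Q  //  !!R, Q.
                          branch 1.1.1.2.1.2.1 (add !R, !Q):
                            × closes — contains both Q and !Q.
                          branch 1.1.1.2.1.2.2 (add !!R, Q):
                            × closes — contains both R and !R.
                  branch 1.1.1.2.2 (add P):
                    × closes — contains both P and !P.
          branch 1.1.2 (add !!R, !Q):
            × closes — contains both Q and !Q.
      branch 1.2 (add (Q == (T && (R == T)))):
        (!R == Q): β-rule — branch into !R, Q  //  !!R, !Q.
          branch 1.2.1 (add !R, Q):
            !(T && (R == T)): β-rule — branch into !T  //  !(R == T).
              branch 1.2.1.1 (add !T):
                (Q == (T && (R == T))): β-rule — branch into Q, (T && (R == T))  //  !Q, !(T && (R == T)).
                  branch 1.2.1.1.1 (add Q, (T && (R == T))):
                    (T && (R == T)): α-rule — add T, (R == T).
                    × closes — contains both T and !T.
                  branch 1.2.1.1.2 (add !Q, !(T && (R == T))):
                    × closes — contains both Q and !Q.
              branch 1.2.1.2 (add !(R == T)):
                (Q == (T && (R == T))): β-rule — branch into Q, (T && (R == T))  //  !Q, !(T && (R == T)).
                  branch 1.2.1.2.1 (add Q, (T && (R == T))):
                    (T && (R == T)): α-rule — add T, (R == T).
                    !(R == T): β-rule — branch into R, !T  //  !R, T.
                      branch 1.2.1.2.1.1 (add R, !T):
                        × closes — contains both R and !R.
                      branch 1.2.1.2.1.2 (add !R, T):
                        (R == T): β-rule — branch into R, T  //  !R, !T.
                          branch 1.2.1.2.1.2.1 (add R, T):
                            × closes — contains both R and !R.
                          branch 1.2.1.2.1.2.2 (add !R, !T):
                            × closes — contains both T and !T.
                  branch 1.2.1.2.2 (add !Q, !(T && (R == T))):
                    × closes — contains both Q and !Q.
          branch 1.2.2 (add !!R, !Q):
            × closes — contains both Q and !Q.
  branch 2 (add !Q, (T && (R == T))):
    (T && (R == T)): α-rule — add T, (R == T).
    (!((!R == Q) -> P) -> (Q == (T && (R == T)))): β-rule — branch into !!((!R == Q) -> P)  //  (Q == (T && (R == T))).
      branch 2.1 (add !!((!R == Q) -> P)):
        (!R == Q): β-rule — branch into !R, Q  //  !!R, !Q.
          branch 2.1.1 (add !R, Q):
            × closes — contains both Q and !Q.
          branch 2.1.2 (add !!R, !Q):
            (R == T): β-rule — branch into R, T  //  !R, !T.
              branch 2.1.2.1 (add R, T):
                !!((!R == Q) -> P): β-rule — branch into !(!R == Q)  //  P.
                  branch 2.1.2.1.1 (add !(!R == Q)):
                    !(!R == Q): β-rule — branch into !R, !Q  //  !!R, Q.
                      branch 2.1.2.1.1.1 (add !R, !Q):
                        × closes — contains both R and !R.
                      branch 2.1.2.1.1.2 (add !!R, Q):
                        × closes — contains both Q and !Q.
                  branch 2.1.2.1.2 (add P):
                    × closes — contains both P and !P.
              branch 2.1.2.2 (add !R, !T):
                × closes — contains both R and !R.
      branch 2.2 (add (Q == (T && (R == T)))):
        (!R == Q): β-rule — branch into !R, Q  //  !!R, !Q.
          branch 2.2.1 (add !R, Q):
            × closes — contains both Q and !Q.
          branch 2.2.2 (add !!R, !Q):
            (R == T): β-rule — branch into R, T  //  !R, !T.
              branch 2.2.2.1 (add R, T):
                (Q == (T && (R == T))): β-rule — branch into Q, (T && (R == T))  //  !Q, !(T && (R == T)).
                  branch 2.2.2.1.1 (add Q, (T && (R == T))):
                    × closes — contains both Q and !Q.
                  branch 2.2.2.1.2 (add !Q, !(T && (R == T))):
                    !(T && (R == T)): β-rule — branch into !T  //  !(R == T).
                      branch 2.2.2.1.2.1 (add !T):
                        × closes — contains both T and !T.
                      branch 2.2.2.1.2.2 (add !(R == T)):
                        !(R == T): β-rule — branch into R, !T  //  !R, T.
                          branch 2.2.2.1.2.2.1 (add R, !T):
                            × closes — contains both T and !T.
                          branch 2.2.2.1.2.2.2 (add !R, T):
                            × closes — contains both R and !R.
              branch 2.2.2.2 (add !R, !T):
                × closes — contains both R and !R.
All 26 branches close.
Every branch closed, so the negation is unsatisfiable and the formula is valid.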